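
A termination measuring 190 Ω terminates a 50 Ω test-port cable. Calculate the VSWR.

VSWR ≈ 3.8

For a purely resistive load, VSWR = R_L/Z_0 or Z_0/R_L (whichever > 1) = 190/50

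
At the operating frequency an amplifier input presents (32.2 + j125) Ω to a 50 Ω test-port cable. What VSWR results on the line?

Γ = (Z_L − Z_0)/(Z_L + Z_0) = (-17.8 + j125)/(82.2 + j125)
|Γ| = 126/150 = 0.844
VSWR = (1 + |Γ|)/(1 − |Γ|) = 1.84/0.156

VSWR ≈ 11.8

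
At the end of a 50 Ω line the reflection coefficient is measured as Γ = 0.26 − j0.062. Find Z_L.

Z_L = Z_0·(1 + Γ)/(1 − Γ) = 50·(1.26 − j0.062)/(0.74 + j0.062)

Z_L ≈ 84.2 − j11.2 Ω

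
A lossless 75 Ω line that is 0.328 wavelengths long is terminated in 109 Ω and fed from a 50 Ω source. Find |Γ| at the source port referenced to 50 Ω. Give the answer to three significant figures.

|Γ| ≈ 0.185

βl = 2π × 0.328 = 118°
tan(βl) = -1.87
Z_in = Z_0·(Z_L + jZ_0·tanβl)/(Z_0 + jZ_L·tanβl) = 58.4 + j18.6 Ω
Γ_s = (Z_in − Z_s)/(Z_in + Z_s) = (8.42 + j18.6)/(108 + j18.6), |Γ_s| = 0.185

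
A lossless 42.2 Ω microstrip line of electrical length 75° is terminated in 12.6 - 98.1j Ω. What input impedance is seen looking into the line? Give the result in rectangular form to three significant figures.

tan(βl) = tan(75°) = 3.73
Z_in = Z_0·(Z_L + jZ_0·tanβl)/(Z_0 + jZ_L·tanβl)
     = 42.2·(12.6 + j59.4)/(408 + j47)

Z_in ≈ 1.98 + j5.91 Ω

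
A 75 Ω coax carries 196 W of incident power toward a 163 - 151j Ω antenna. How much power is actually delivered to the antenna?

P_delivered ≈ 121 W

|Γ| = |(88 − j151)/(238 − j151)| = 0.62
|Γ|² = 0.384
P_refl = |Γ|²·P_inc = 75.4 W, P_del = (1 − |Γ|²)·P_inc = 121 W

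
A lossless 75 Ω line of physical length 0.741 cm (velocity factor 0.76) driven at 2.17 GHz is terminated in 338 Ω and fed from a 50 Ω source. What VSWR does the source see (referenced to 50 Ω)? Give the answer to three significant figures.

λ = v/f = 0.76·c / 2.17 GHz = 0.105 m
βl = 2π·l/λ = 2π × 0.0705 = 25.4°
tan(βl) = 0.475
Z_in = Z_0·(Z_L + jZ_0·tanβl)/(Z_0 + jZ_L·tanβl) = 74.3 − j123 Ω
Γ_s = (Z_in − Z_s)/(Z_in + Z_s) = (24.3 − j123)/(124 − j123), |Γ_s| = 0.718
VSWR = (1 + |Γ_s|)/(1 − |Γ_s|)

VSWR ≈ 6.09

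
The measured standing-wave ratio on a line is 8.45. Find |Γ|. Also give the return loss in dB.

|Γ| ≈ 0.788; return loss ≈ 2.07 dB

|Γ| = (S − 1)/(S + 1) = (8.45 − 1)/(8.45 + 1) = 7.45/9.45
RL = −20·log₁₀|Γ| = −20·log₁₀(0.788)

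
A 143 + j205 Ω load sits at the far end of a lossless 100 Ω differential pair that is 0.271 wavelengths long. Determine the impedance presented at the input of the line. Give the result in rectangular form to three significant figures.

βl = 2π × 0.271 = 97.6°
tan(βl) = tan(97.6°) = -7.53
Z_in = Z_0·(Z_L + jZ_0·tanβl)/(Z_0 + jZ_L·tanβl)
     = 100·(143 − j548)/(1640 − j1080)

Z_in ≈ 21.4 − j19.3 Ω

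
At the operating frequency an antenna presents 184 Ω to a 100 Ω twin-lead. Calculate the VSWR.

VSWR ≈ 1.84

Γ = (184 − 100)/(184 + 100) = 0.296
VSWR = (1 + 0.296)/(1 − 0.296)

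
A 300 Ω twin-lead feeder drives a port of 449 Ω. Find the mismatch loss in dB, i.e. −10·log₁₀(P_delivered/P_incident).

Γ = (449 − 300)/(449 + 300) = 0.199
|Γ|² = 0.0396, so P_del/P_inc = 1 − |Γ|² = 0.96
ML = −10·log₁₀(1 − |Γ|²)

mismatch loss ≈ 0.175 dB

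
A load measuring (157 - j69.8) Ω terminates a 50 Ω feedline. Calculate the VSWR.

Γ = (Z_L − Z_0)/(Z_L + Z_0) = (107 − j69.8)/(207 − j69.8)
|Γ| = 128/218 = 0.585
VSWR = (1 + |Γ|)/(1 − |Γ|) = 1.58/0.415

VSWR ≈ 3.82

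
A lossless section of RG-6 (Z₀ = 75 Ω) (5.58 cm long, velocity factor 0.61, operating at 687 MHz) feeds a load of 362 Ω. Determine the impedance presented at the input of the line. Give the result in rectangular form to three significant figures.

λ = v/f = 0.61·c / 687 MHz = 0.266 m
βl = 2π·l/λ = 2π × 0.209 = 75.4°
tan(βl) = tan(75.4°) = 3.84
Z_in = Z_0·(Z_L + jZ_0·tanβl)/(Z_0 + jZ_L·tanβl)
     = 75·(362 + j288)/(75 + j1390)

Z_in ≈ 16.5 − j18.6 Ω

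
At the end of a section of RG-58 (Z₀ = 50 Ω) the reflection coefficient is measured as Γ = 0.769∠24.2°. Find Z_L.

Z_L ≈ 108 + j167 Ω

Z_L = Z_0·(1 + Γ)/(1 − Γ) = 50·(1.7 + j0.315)/(0.299 − j0.315)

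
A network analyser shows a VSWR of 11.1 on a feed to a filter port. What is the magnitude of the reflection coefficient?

|Γ| = (S − 1)/(S + 1) = (11.1 − 1)/(11.1 + 1) = 10.1/12.1

|Γ| ≈ 0.835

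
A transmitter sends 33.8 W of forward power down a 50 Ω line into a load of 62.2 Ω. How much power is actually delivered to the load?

Γ = (62.2 − 50)/(62.2 + 50) = 0.109
|Γ|² = 0.0118
P_refl = |Γ|²·P_inc = 0.4 W, P_del = (1 − |Γ|²)·P_inc = 33.4 W

P_delivered ≈ 33.4 W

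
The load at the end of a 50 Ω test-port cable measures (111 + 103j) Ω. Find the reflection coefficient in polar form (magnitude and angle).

Γ = (Z_L − Z_0)/(Z_L + Z_0) = (61 + j103)/(161 + j103)
|Γ| = 120/191 = 0.626

Γ ≈ 0.626 ∠ 26.8°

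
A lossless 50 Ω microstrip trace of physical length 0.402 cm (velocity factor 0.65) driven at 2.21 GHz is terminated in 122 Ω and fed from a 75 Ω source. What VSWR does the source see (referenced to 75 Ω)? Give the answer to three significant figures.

VSWR ≈ 1.83

λ = v/f = 0.65·c / 2.21 GHz = 0.0882 m
βl = 2π·l/λ = 2π × 0.0456 = 16.4°
tan(βl) = 0.294
Z_in = Z_0·(Z_L + jZ_0·tanβl)/(Z_0 + jZ_L·tanβl) = 87.5 − j48.1 Ω
Γ_s = (Z_in − Z_s)/(Z_in + Z_s) = (12.5 − j48.1)/(162 − j48.1), |Γ_s| = 0.293
VSWR = (1 + |Γ_s|)/(1 − |Γ_s|)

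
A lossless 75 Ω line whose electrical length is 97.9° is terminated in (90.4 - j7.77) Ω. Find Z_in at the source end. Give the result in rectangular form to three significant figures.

Z_in ≈ 63.4 + j8.56 Ω

tan(βl) = tan(97.9°) = -7.21
Z_in = Z_0·(Z_L + jZ_0·tanβl)/(Z_0 + jZ_L·tanβl)
     = 75·(90.4 − j548)/(19 − j651)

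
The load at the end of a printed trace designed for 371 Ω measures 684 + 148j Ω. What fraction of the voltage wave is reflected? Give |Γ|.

|Γ| ≈ 0.325

Γ = (Z_L − Z_0)/(Z_L + Z_0) = (313 + j148)/(1055 + j148)
|Γ| = 346/1070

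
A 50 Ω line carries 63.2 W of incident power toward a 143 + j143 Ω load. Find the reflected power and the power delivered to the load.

P_reflected ≈ 31.9 W; P_delivered ≈ 31.3 W

|Γ| = |(93 + j143)/(193 + j143)| = 0.71
|Γ|² = 0.504
P_refl = |Γ|²·P_inc = 31.9 W, P_del = (1 − |Γ|²)·P_inc = 31.3 W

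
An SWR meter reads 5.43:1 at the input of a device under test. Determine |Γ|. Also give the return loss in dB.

|Γ| ≈ 0.689; return loss ≈ 3.24 dB

|Γ| = (S − 1)/(S + 1) = (5.43 − 1)/(5.43 + 1) = 4.43/6.43
RL = −20·log₁₀|Γ| = −20·log₁₀(0.689)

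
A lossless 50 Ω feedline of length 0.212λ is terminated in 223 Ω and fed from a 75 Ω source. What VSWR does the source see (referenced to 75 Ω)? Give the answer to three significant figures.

VSWR ≈ 6.49

βl = 2π × 0.212 = 76.3°
tan(βl) = 4.11
Z_in = Z_0·(Z_L + jZ_0·tanβl)/(Z_0 + jZ_L·tanβl) = 11.8 − j11.5 Ω
Γ_s = (Z_in − Z_s)/(Z_in + Z_s) = (-63.2 − j11.5)/(86.8 − j11.5), |Γ_s| = 0.733
VSWR = (1 + |Γ_s|)/(1 − |Γ_s|)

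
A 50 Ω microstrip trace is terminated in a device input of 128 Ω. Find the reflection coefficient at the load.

Γ = (Z_L − Z_0)/(Z_L + Z_0) = (128 − 50)/(128 + 50) = 78/178

Γ = 0.438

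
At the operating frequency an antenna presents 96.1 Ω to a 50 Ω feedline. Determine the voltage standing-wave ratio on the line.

VSWR ≈ 1.92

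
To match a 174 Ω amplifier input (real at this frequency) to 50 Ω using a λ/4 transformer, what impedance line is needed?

Z_qwt = √(Z_0·R_L) = √(50 × 174) = √8700

Z_qwt ≈ 93.3 Ω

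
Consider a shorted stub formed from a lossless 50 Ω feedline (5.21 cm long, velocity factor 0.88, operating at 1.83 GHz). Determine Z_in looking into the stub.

Z_in ≈ −j59.6 Ω

λ = v/f = 0.88·c / 1.83 GHz = 0.144 m
βl = 2π·l/λ = 2π × 0.361 = 130°
tan(βl) = -1.19
For a shorted stub, Z_in = jZ_0·tan(βl)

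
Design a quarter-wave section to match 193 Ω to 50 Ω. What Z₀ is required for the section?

Z_qwt = √(Z_0·R_L) = √(50 × 193) = √9650

Z_qwt ≈ 98.2 Ω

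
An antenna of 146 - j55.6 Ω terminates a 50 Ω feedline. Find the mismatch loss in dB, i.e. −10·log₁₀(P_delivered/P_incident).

Γ = (96 − j55.6)/(196 − j55.6), |Γ| = 0.545
|Γ|² = 0.297, so P_del/P_inc = 1 − |Γ|² = 0.703
ML = −10·log₁₀(1 − |Γ|²)

mismatch loss ≈ 1.53 dB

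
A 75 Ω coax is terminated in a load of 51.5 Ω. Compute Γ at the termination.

Γ = -0.186

Γ = (Z_L − Z_0)/(Z_L + Z_0) = (51.5 − 75)/(51.5 + 75) = -23.5/126.5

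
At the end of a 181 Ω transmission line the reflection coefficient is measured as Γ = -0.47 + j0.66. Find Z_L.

Z_L = Z_0·(1 + Γ)/(1 − Γ) = 181·(0.53 + j0.66)/(1.47 − j0.66)

Z_L ≈ 23.9 + j92 Ω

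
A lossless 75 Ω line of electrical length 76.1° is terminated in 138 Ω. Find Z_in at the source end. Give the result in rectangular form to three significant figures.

Z_in ≈ 42.5 − j12.8 Ω

tan(βl) = tan(76.1°) = 4.04
Z_in = Z_0·(Z_L + jZ_0·tanβl)/(Z_0 + jZ_L·tanβl)
     = 75·(138 + j303)/(75 + j558)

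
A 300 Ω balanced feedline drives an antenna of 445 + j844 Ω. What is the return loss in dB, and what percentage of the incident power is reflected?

Γ = (145 + j844)/(745 + j844), |Γ| = 0.761
RL = −20·log₁₀(0.761) = 2.38 dB
P_refl/P_inc = |Γ|² = 0.579

RL ≈ 2.38 dB; 57.9% of incident power reflected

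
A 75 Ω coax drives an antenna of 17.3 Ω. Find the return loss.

RL ≈ 4.08 dB

Γ = (17.3 − 75)/(17.3 + 75) = -0.625
RL = −20·log₁₀|Γ| = −20·log₁₀(0.625)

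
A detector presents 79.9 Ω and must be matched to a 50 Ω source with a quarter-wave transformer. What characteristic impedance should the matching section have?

Z_qwt = √(Z_0·R_L) = √(50 × 79.9) = √3995

Z_qwt ≈ 63.2 Ω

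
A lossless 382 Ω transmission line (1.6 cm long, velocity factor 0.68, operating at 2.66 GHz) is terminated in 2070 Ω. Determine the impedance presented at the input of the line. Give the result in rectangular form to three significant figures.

λ = v/f = 0.68·c / 2.66 GHz = 0.0767 m
βl = 2π·l/λ = 2π × 0.209 = 75.1°
tan(βl) = tan(75.1°) = 3.76
Z_in = Z_0·(Z_L + jZ_0·tanβl)/(Z_0 + jZ_L·tanβl)
     = 382·(2070 + j1440)/(382 + j7780)

Z_in ≈ 75.3 − j97.9 Ω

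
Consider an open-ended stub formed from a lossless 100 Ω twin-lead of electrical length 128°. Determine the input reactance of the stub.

tan(βl) = -1.28
For an open-ended stub, Z_in = −jZ_0·cot(βl) = −jZ_0/tan(βl)

X_in ≈ 78.1 Ω (inductive)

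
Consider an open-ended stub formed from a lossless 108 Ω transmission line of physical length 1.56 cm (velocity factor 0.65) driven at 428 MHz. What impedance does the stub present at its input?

Z_in ≈ −j494 Ω

λ = v/f = 0.65·c / 428 MHz = 0.456 m
βl = 2π·l/λ = 2π × 0.0342 = 12.3°
tan(βl) = 0.219
For an open-ended stub, Z_in = −jZ_0·cot(βl) = −jZ_0/tan(βl)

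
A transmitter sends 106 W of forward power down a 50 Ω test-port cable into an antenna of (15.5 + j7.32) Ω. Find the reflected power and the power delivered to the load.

P_reflected ≈ 30.4 W; P_delivered ≈ 75.6 W

|Γ| = |(-34.5 + j7.32)/(65.5 + j7.32)| = 0.535
|Γ|² = 0.286
P_refl = |Γ|²·P_inc = 30.4 W, P_del = (1 − |Γ|²)·P_inc = 75.6 W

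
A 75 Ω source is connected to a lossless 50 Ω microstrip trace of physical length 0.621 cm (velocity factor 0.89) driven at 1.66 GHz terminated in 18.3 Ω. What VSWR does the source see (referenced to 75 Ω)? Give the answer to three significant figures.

λ = v/f = 0.89·c / 1.66 GHz = 0.161 m
βl = 2π·l/λ = 2π × 0.0386 = 13.9°
tan(βl) = 0.247
Z_in = Z_0·(Z_L + jZ_0·tanβl)/(Z_0 + jZ_L·tanβl) = 19.3 + j10.6 Ω
Γ_s = (Z_in − Z_s)/(Z_in + Z_s) = (-55.7 + j10.6)/(94.3 + j10.6), |Γ_s| = 0.598
VSWR = (1 + |Γ_s|)/(1 − |Γ_s|)

VSWR ≈ 3.98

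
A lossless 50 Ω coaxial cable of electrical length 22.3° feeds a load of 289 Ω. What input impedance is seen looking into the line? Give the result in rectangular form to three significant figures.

Z_in ≈ 51 − j100 Ω

tan(βl) = tan(22.3°) = 0.41
Z_in = Z_0·(Z_L + jZ_0·tanβl)/(Z_0 + jZ_L·tanβl)
     = 50·(289 + j20.5)/(50 + j119)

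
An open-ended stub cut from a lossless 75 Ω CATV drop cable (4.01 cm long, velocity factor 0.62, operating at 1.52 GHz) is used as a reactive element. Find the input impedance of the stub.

Z_in ≈ +j39.8 Ω

λ = v/f = 0.62·c / 1.52 GHz = 0.122 m
βl = 2π·l/λ = 2π × 0.328 = 118°
tan(βl) = -1.88
For an open-ended stub, Z_in = −jZ_0·cot(βl) = −jZ_0/tan(βl)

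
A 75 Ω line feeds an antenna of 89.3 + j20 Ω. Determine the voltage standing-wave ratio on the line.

VSWR ≈ 1.35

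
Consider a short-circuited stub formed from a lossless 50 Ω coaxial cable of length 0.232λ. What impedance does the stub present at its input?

Z_in ≈ +j440 Ω

βl = 2π × 0.232 = 83.5°
tan(βl) = 8.8
For a short-circuited stub, Z_in = jZ_0·tan(βl)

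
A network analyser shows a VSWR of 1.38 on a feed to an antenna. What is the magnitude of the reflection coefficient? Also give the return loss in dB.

|Γ| ≈ 0.16; return loss ≈ 15.9 dB

|Γ| = (S − 1)/(S + 1) = (1.38 − 1)/(1.38 + 1) = 0.38/2.38
RL = −20·log₁₀|Γ| = −20·log₁₀(0.16)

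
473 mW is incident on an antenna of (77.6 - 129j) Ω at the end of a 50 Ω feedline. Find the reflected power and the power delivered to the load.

|Γ| = |(27.6 − j129)/(127.6 − j129)| = 0.727
|Γ|² = 0.529
P_refl = |Γ|²·P_inc = 250 mW, P_del = (1 − |Γ|²)·P_inc = 223 mW

P_reflected ≈ 250 mW; P_delivered ≈ 223 mW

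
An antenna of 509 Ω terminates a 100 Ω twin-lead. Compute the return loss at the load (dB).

RL ≈ 3.46 dB

Γ = (509 − 100)/(509 + 100) = 0.672
RL = −20·log₁₀|Γ| = −20·log₁₀(0.672)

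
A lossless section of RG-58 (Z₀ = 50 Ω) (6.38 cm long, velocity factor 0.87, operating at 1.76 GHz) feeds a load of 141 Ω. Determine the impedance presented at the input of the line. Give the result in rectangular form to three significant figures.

λ = v/f = 0.87·c / 1.76 GHz = 0.148 m
βl = 2π·l/λ = 2π × 0.43 = 155°
tan(βl) = tan(155°) = -0.469
Z_in = Z_0·(Z_L + jZ_0·tanβl)/(Z_0 + jZ_L·tanβl)
     = 50·(141 − j23.4)/(50 − j66.1)

Z_in ≈ 62.6 + j59.3 Ω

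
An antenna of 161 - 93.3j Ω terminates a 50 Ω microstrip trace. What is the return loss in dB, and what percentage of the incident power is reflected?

RL ≈ 4.03 dB; 39.5% of incident power reflected

Γ = (111 − j93.3)/(211 − j93.3), |Γ| = 0.629
RL = −20·log₁₀(0.629) = 4.03 dB
P_refl/P_inc = |Γ|² = 0.395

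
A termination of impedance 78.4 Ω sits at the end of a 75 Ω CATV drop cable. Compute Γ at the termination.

Γ = 0.0222

Γ = (Z_L − Z_0)/(Z_L + Z_0) = (78.4 − 75)/(78.4 + 75) = 3.4/153.4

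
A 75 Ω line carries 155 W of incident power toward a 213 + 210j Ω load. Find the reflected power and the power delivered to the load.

P_reflected ≈ 77 W; P_delivered ≈ 78 W

|Γ| = |(138 + j210)/(288 + j210)| = 0.705
|Γ|² = 0.497
P_refl = |Γ|²·P_inc = 77 W, P_del = (1 − |Γ|²)·P_inc = 78 W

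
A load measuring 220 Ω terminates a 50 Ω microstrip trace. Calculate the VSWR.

For a purely resistive load, VSWR = R_L/Z_0 or Z_0/R_L (whichever > 1) = 220/50

VSWR ≈ 4.4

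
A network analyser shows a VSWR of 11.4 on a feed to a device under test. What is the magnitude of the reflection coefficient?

|Γ| = (S − 1)/(S + 1) = (11.4 − 1)/(11.4 + 1) = 10.4/12.4

|Γ| ≈ 0.839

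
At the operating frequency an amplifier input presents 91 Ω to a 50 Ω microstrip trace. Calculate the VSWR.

VSWR ≈ 1.82

Γ = (91 − 50)/(91 + 50) = 0.291
VSWR = (1 + 0.291)/(1 − 0.291)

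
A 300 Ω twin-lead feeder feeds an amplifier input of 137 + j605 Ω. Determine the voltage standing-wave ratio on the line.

Γ = (Z_L − Z_0)/(Z_L + Z_0) = (-163 + j605)/(437 + j605)
|Γ| = 627/746 = 0.84
VSWR = (1 + |Γ|)/(1 − |Γ|) = 1.84/0.16

VSWR ≈ 11.5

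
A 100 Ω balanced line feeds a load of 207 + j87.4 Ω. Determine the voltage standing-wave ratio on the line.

Γ = (Z_L − Z_0)/(Z_L + Z_0) = (107 + j87.4)/(307 + j87.4)
|Γ| = 138/319 = 0.433
VSWR = (1 + |Γ|)/(1 − |Γ|) = 1.43/0.567

VSWR ≈ 2.53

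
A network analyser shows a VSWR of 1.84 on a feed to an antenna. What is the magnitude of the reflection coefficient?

|Γ| ≈ 0.296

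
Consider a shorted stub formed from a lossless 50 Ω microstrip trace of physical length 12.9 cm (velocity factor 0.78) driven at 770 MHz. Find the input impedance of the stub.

λ = v/f = 0.78·c / 770 MHz = 0.304 m
βl = 2π·l/λ = 2π × 0.424 = 153°
tan(βl) = -0.514
For a shorted stub, Z_in = jZ_0·tan(βl)

Z_in ≈ −j25.7 Ω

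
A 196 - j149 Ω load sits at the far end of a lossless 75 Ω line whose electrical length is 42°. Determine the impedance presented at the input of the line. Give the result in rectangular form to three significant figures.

tan(βl) = tan(42°) = 0.9
Z_in = Z_0·(Z_L + jZ_0·tanβl)/(Z_0 + jZ_L·tanβl)
     = 75·(196 − j81.5)/(209 + j176)

Z_in ≈ 26.7 − j51.7 Ω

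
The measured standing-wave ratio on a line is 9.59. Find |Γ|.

|Γ| ≈ 0.811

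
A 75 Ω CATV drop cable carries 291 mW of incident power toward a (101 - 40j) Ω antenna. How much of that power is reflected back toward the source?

|Γ| = |(26 − j40)/(176 − j40)| = 0.264
|Γ|² = 0.0699
P_refl = |Γ|²·P_inc = 20.3 mW, P_del = (1 − |Γ|²)·P_inc = 271 mW

P_reflected ≈ 20.3 mW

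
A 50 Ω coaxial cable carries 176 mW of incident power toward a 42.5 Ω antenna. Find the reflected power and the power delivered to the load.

Γ = (42.5 − 50)/(42.5 + 50) = -0.0811
|Γ|² = 0.00657
P_refl = |Γ|²·P_inc = 1.16 mW, P_del = (1 − |Γ|²)·P_inc = 175 mW

P_reflected ≈ 1.16 mW; P_delivered ≈ 175 mW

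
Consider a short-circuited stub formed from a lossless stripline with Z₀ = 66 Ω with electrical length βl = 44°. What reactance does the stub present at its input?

tan(βl) = 0.966
For a short-circuited stub, Z_in = jZ_0·tan(βl)

X_in ≈ 63.7 Ω (inductive)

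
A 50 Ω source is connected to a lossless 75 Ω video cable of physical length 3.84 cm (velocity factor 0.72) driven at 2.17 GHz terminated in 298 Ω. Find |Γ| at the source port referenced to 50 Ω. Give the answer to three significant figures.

|Γ| ≈ 0.641

λ = v/f = 0.72·c / 2.17 GHz = 0.0995 m
βl = 2π·l/λ = 2π × 0.386 = 139°
tan(βl) = -0.873
Z_in = Z_0·(Z_L + jZ_0·tanβl)/(Z_0 + jZ_L·tanβl) = 40.3 + j74.3 Ω
Γ_s = (Z_in − Z_s)/(Z_in + Z_s) = (-9.7 + j74.3)/(90.3 + j74.3), |Γ_s| = 0.641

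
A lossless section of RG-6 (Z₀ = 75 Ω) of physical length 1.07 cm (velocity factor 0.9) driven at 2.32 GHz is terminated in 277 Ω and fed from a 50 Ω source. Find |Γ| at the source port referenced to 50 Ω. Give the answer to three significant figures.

|Γ| ≈ 0.646

λ = v/f = 0.9·c / 2.32 GHz = 0.116 m
βl = 2π·l/λ = 2π × 0.0919 = 33.1°
tan(βl) = 0.652
Z_in = Z_0·(Z_L + jZ_0·tanβl)/(Z_0 + jZ_L·tanβl) = 58.1 − j90.9 Ω
Γ_s = (Z_in − Z_s)/(Z_in + Z_s) = (8.08 − j90.9)/(108 − j90.9), |Γ_s| = 0.646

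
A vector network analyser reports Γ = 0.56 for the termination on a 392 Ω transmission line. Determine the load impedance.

Z_L ≈ 1390 Ω

Z_L = Z_0·(1 + Γ)/(1 − Γ) = 392·(1.56)/(0.44)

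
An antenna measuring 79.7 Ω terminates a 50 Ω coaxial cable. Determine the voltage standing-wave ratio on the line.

VSWR ≈ 1.59

For a purely resistive load, VSWR = R_L/Z_0 or Z_0/R_L (whichever > 1) = 79.7/50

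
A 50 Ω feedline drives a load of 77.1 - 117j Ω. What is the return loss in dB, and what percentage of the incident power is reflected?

Γ = (27.1 − j117)/(127.1 − j117), |Γ| = 0.695
RL = −20·log₁₀(0.695) = 3.16 dB
P_refl/P_inc = |Γ|² = 0.483

RL ≈ 3.16 dB; 48.3% of incident power reflected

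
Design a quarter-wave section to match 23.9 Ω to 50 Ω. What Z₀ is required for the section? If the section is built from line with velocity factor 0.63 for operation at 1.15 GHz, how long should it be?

Z_qwt = √(Z_0·R_L) = √(50 × 23.9) = √1195
λ = 0.63·c/f = 0.164 m, so l = λ/4 = 0.0411 m

Z_qwt ≈ 34.6 Ω; length ≈ 4.11 cm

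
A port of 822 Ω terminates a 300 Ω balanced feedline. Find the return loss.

Γ = (822 − 300)/(822 + 300) = 0.465
RL = −20·log₁₀|Γ| = −20·log₁₀(0.465)

RL ≈ 6.65 dB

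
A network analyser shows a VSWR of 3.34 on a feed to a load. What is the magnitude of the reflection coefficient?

|Γ| ≈ 0.539

|Γ| = (S − 1)/(S + 1) = (3.34 − 1)/(3.34 + 1) = 2.34/4.34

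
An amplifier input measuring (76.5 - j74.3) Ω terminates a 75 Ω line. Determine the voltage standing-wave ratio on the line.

VSWR ≈ 2.57

Γ = (Z_L − Z_0)/(Z_L + Z_0) = (1.5 − j74.3)/(151.5 − j74.3)
|Γ| = 74.3/169 = 0.44
VSWR = (1 + |Γ|)/(1 − |Γ|) = 1.44/0.56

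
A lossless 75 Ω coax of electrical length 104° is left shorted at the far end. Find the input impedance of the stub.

tan(βl) = -4.01
For a shorted stub, Z_in = jZ_0·tan(βl)

Z_in ≈ −j301 Ω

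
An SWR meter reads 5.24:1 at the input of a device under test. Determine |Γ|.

|Γ| = (S − 1)/(S + 1) = (5.24 − 1)/(5.24 + 1) = 4.24/6.24

|Γ| ≈ 0.679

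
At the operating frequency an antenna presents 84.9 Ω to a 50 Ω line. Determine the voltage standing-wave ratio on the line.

Γ = (84.9 − 50)/(84.9 + 50) = 0.259
VSWR = (1 + 0.259)/(1 − 0.259)

VSWR ≈ 1.7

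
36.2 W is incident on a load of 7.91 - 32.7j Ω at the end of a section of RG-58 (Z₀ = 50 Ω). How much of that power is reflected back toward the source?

P_reflected ≈ 23.3 W

|Γ| = |(-42.09 − j32.7)/(57.91 − j32.7)| = 0.801
|Γ|² = 0.642
P_refl = |Γ|²·P_inc = 23.3 W, P_del = (1 − |Γ|²)·P_inc = 12.9 W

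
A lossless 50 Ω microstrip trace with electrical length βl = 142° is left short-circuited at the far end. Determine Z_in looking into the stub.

Z_in ≈ −j39.1 Ω

tan(βl) = -0.781
For a short-circuited stub, Z_in = jZ_0·tan(βl)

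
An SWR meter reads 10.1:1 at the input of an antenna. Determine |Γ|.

|Γ| ≈ 0.82

|Γ| = (S − 1)/(S + 1) = (10.1 − 1)/(10.1 + 1) = 9.1/11.1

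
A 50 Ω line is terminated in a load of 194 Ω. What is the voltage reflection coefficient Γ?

Γ = 0.59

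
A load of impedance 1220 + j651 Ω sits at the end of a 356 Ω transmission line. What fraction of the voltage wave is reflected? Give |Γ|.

Γ = (Z_L − Z_0)/(Z_L + Z_0) = (864 + j651)/(1576 + j651)
|Γ| = 1080/1710

|Γ| ≈ 0.634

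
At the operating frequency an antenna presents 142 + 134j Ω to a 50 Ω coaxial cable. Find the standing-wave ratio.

Γ = (Z_L − Z_0)/(Z_L + Z_0) = (92 + j134)/(192 + j134)
|Γ| = 163/234 = 0.694
VSWR = (1 + |Γ|)/(1 − |Γ|) = 1.69/0.306

VSWR ≈ 5.54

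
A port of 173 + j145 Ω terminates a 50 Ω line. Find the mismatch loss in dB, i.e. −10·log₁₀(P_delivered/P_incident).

Γ = (123 + j145)/(223 + j145), |Γ| = 0.715
|Γ|² = 0.511, so P_del/P_inc = 1 − |Γ|² = 0.489
ML = −10·log₁₀(1 − |Γ|²)

mismatch loss ≈ 3.11 dB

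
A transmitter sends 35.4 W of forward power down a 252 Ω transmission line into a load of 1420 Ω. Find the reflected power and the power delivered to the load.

Γ = (1420 − 252)/(1420 + 252) = 0.699
|Γ|² = 0.488
P_refl = |Γ|²·P_inc = 17.3 W, P_del = (1 − |Γ|²)·P_inc = 18.1 W

P_reflected ≈ 17.3 W; P_delivered ≈ 18.1 W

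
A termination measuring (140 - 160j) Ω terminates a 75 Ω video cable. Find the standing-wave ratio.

VSWR ≈ 4.62

Γ = (Z_L − Z_0)/(Z_L + Z_0) = (65 − j160)/(215 − j160)
|Γ| = 173/268 = 0.644
VSWR = (1 + |Γ|)/(1 − |Γ|) = 1.64/0.356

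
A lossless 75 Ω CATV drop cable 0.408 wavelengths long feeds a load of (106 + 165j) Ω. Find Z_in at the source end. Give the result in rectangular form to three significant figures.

βl = 2π × 0.408 = 147°
tan(βl) = tan(147°) = -0.652
Z_in = Z_0·(Z_L + jZ_0·tanβl)/(Z_0 + jZ_L·tanβl)
     = 75·(106 + j116)/(183 − j69.2)

Z_in ≈ 22.3 + j56.1 Ω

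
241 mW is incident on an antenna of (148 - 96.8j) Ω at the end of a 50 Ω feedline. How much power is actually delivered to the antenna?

P_delivered ≈ 147 mW

|Γ| = |(98 − j96.8)/(198 − j96.8)| = 0.625
|Γ|² = 0.391
P_refl = |Γ|²·P_inc = 94.1 mW, P_del = (1 − |Γ|²)·P_inc = 147 mW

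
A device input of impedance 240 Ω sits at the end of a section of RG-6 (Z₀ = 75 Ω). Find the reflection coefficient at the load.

Γ = (Z_L − Z_0)/(Z_L + Z_0) = (240 − 75)/(240 + 75) = 165/315

Γ = 0.524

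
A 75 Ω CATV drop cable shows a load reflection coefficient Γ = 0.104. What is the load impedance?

Z_L ≈ 92.4 Ω

Z_L = Z_0·(1 + Γ)/(1 − Γ) = 75·(1.1)/(0.896)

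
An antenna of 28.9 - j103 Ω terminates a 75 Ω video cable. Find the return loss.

RL ≈ 2.26 dB

Γ = (-46.1 − j103)/(103.9 − j103), |Γ| = 0.771
RL = −20·log₁₀|Γ| = −20·log₁₀(0.771)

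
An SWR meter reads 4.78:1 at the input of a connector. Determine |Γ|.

|Γ| ≈ 0.654

|Γ| = (S − 1)/(S + 1) = (4.78 − 1)/(4.78 + 1) = 3.78/5.78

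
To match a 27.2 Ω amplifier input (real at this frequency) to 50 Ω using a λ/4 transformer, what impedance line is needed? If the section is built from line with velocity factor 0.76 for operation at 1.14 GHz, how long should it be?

Z_qwt = √(Z_0·R_L) = √(50 × 27.2) = √1360
λ = 0.76·c/f = 0.2 m, so l = λ/4 = 0.05 m

Z_qwt ≈ 36.9 Ω; length ≈ 5 cm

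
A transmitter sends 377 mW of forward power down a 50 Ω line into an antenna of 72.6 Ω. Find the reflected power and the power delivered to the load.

Γ = (72.6 − 50)/(72.6 + 50) = 0.184
|Γ|² = 0.034
P_refl = |Γ|²·P_inc = 12.8 mW, P_del = (1 − |Γ|²)·P_inc = 364 mW

P_reflected ≈ 12.8 mW; P_delivered ≈ 364 mW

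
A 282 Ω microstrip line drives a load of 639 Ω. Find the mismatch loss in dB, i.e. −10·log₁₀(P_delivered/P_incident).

mismatch loss ≈ 0.707 dB

Γ = (639 − 282)/(639 + 282) = 0.388
|Γ|² = 0.15, so P_del/P_inc = 1 − |Γ|² = 0.85
ML = −10·log₁₀(1 − |Γ|²)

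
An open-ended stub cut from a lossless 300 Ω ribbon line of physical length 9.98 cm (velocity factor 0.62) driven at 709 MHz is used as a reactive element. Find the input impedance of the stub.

Z_in ≈ +j321 Ω

λ = v/f = 0.62·c / 709 MHz = 0.262 m
βl = 2π·l/λ = 2π × 0.38 = 137°
tan(βl) = -0.934
For an open-ended stub, Z_in = −jZ_0·cot(βl) = −jZ_0/tan(βl)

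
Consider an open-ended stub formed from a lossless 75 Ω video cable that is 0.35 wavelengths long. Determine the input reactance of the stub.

X_in ≈ 54.5 Ω (inductive)

βl = 2π × 0.35 = 126°
tan(βl) = -1.38
For an open-ended stub, Z_in = −jZ_0·cot(βl) = −jZ_0/tan(βl)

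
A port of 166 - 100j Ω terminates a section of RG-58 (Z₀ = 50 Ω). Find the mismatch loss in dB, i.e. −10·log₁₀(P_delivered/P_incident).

mismatch loss ≈ 2.32 dB

Γ = (116 − j100)/(216 − j100), |Γ| = 0.643
|Γ|² = 0.414, so P_del/P_inc = 1 − |Γ|² = 0.586
ML = −10·log₁₀(1 − |Γ|²)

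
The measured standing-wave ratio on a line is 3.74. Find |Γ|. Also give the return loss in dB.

|Γ| ≈ 0.578; return loss ≈ 4.76 dB

|Γ| = (S − 1)/(S + 1) = (3.74 − 1)/(3.74 + 1) = 2.74/4.74
RL = −20·log₁₀|Γ| = −20·log₁₀(0.578)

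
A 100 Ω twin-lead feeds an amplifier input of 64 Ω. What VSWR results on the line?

For a purely resistive load, VSWR = R_L/Z_0 or Z_0/R_L (whichever > 1) = 100/64

VSWR ≈ 1.56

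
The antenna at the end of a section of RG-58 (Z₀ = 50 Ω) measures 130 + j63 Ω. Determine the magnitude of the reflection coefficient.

|Γ| ≈ 0.534

Γ = (Z_L − Z_0)/(Z_L + Z_0) = (80 + j63)/(180 + j63)
|Γ| = 102/191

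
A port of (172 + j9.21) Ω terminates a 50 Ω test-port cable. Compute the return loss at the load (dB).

Γ = (122 + j9.21)/(222 + j9.21), |Γ| = 0.551
RL = −20·log₁₀|Γ| = −20·log₁₀(0.551)

RL ≈ 5.18 dB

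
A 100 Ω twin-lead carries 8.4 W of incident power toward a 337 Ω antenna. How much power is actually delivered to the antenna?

Γ = (337 − 100)/(337 + 100) = 0.542
|Γ|² = 0.294
P_refl = |Γ|²·P_inc = 2.47 W, P_del = (1 − |Γ|²)·P_inc = 5.93 W

P_delivered ≈ 5.93 W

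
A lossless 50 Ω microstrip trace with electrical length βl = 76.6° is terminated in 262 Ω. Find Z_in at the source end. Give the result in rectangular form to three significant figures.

Z_in ≈ 10.1 − j11.5 Ω

tan(βl) = tan(76.6°) = 4.2
Z_in = Z_0·(Z_L + jZ_0·tanβl)/(Z_0 + jZ_L·tanβl)
     = 50·(262 + j210)/(50 + j1100)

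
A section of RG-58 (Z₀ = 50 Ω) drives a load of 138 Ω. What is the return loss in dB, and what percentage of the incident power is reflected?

RL ≈ 6.59 dB; 21.9% of incident power reflected

Γ = (138 − 50)/(138 + 50) = 0.468
RL = −20·log₁₀(0.468) = 6.59 dB
P_refl/P_inc = |Γ|² = 0.219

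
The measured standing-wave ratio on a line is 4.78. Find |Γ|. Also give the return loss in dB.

|Γ| = (S − 1)/(S + 1) = (4.78 − 1)/(4.78 + 1) = 3.78/5.78
RL = −20·log₁₀|Γ| = −20·log₁₀(0.654)

|Γ| ≈ 0.654; return loss ≈ 3.69 dB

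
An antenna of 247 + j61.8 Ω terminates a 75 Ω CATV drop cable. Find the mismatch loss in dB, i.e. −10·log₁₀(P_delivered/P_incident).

Γ = (172 + j61.8)/(322 + j61.8), |Γ| = 0.557
|Γ|² = 0.311, so P_del/P_inc = 1 − |Γ|² = 0.689
ML = −10·log₁₀(1 − |Γ|²)

mismatch loss ≈ 1.62 dB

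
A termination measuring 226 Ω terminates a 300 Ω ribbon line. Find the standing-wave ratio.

For a purely resistive load, VSWR = R_L/Z_0 or Z_0/R_L (whichever > 1) = 300/226

VSWR ≈ 1.33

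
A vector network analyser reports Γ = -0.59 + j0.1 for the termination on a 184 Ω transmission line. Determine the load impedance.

Z_L = Z_0·(1 + Γ)/(1 − Γ) = 184·(0.41 + j0.1)/(1.59 − j0.1)

Z_L ≈ 46.5 + j14.5 Ω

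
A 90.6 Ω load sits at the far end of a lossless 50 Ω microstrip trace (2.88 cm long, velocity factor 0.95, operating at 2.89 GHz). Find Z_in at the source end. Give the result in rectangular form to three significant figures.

λ = v/f = 0.95·c / 2.89 GHz = 0.0986 m
βl = 2π·l/λ = 2π × 0.292 = 105°
tan(βl) = tan(105°) = -3.7
Z_in = Z_0·(Z_L + jZ_0·tanβl)/(Z_0 + jZ_L·tanβl)
     = 50·(90.6 − j185)/(50 − j335)

Z_in ≈ 29 + j9.2 Ω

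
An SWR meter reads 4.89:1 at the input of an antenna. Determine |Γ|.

|Γ| ≈ 0.66

|Γ| = (S − 1)/(S + 1) = (4.89 − 1)/(4.89 + 1) = 3.89/5.89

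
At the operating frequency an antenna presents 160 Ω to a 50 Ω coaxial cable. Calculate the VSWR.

VSWR ≈ 3.2

Γ = (160 − 50)/(160 + 50) = 0.524
VSWR = (1 + 0.524)/(1 − 0.524)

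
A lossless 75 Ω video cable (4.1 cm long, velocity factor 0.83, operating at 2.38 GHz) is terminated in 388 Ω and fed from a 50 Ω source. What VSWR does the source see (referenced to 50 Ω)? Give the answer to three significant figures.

λ = v/f = 0.83·c / 2.38 GHz = 0.105 m
βl = 2π·l/λ = 2π × 0.392 = 141°
tan(βl) = -0.807
Z_in = Z_0·(Z_L + jZ_0·tanβl)/(Z_0 + jZ_L·tanβl) = 34.7 + j84.6 Ω
Γ_s = (Z_in − Z_s)/(Z_in + Z_s) = (-15.3 + j84.6)/(84.7 + j84.6), |Γ_s| = 0.718
VSWR = (1 + |Γ_s|)/(1 − |Γ_s|)

VSWR ≈ 6.09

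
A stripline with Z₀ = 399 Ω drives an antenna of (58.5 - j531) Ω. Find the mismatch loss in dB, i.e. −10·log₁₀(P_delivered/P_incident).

Γ = (-340.5 − j531)/(457.5 − j531), |Γ| = 0.9
|Γ|² = 0.81, so P_del/P_inc = 1 − |Γ|² = 0.19
ML = −10·log₁₀(1 − |Γ|²)

mismatch loss ≈ 7.21 dB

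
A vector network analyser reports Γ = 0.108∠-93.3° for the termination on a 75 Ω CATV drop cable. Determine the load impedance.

Z_L = Z_0·(1 + Γ)/(1 − Γ) = 75·(0.994 − j0.108)/(1.01 + j0.108)

Z_L ≈ 72.4 − j15.8 Ω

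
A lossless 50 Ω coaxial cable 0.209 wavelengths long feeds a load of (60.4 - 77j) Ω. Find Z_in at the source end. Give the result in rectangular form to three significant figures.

βl = 2π × 0.209 = 75.2°
tan(βl) = tan(75.2°) = 3.8
Z_in = Z_0·(Z_L + jZ_0·tanβl)/(Z_0 + jZ_L·tanβl)
     = 50·(60.4 + j113)/(342 + j229)

Z_in ≈ 13.7 + j7.29 Ω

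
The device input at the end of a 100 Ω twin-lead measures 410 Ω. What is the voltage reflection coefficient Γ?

Γ = 0.608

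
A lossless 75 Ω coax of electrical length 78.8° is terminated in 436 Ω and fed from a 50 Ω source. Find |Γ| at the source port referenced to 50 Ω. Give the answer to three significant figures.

|Γ| ≈ 0.605

tan(βl) = 5.05
Z_in = Z_0·(Z_L + jZ_0·tanβl)/(Z_0 + jZ_L·tanβl) = 13.4 − j14.4 Ω
Γ_s = (Z_in − Z_s)/(Z_in + Z_s) = (-36.6 − j14.4)/(63.4 − j14.4), |Γ_s| = 0.605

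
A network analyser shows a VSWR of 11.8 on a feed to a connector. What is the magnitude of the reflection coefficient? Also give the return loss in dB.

|Γ| = (S − 1)/(S + 1) = (11.8 − 1)/(11.8 + 1) = 10.8/12.8
RL = −20·log₁₀|Γ| = −20·log₁₀(0.844)

|Γ| ≈ 0.844; return loss ≈ 1.48 dB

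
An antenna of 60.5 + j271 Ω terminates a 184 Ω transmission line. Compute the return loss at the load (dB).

RL ≈ 1.77 dB

Γ = (-123.5 + j271)/(244.5 + j271), |Γ| = 0.816
RL = −20·log₁₀|Γ| = −20·log₁₀(0.816)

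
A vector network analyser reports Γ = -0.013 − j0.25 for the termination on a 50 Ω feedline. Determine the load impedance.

Z_L ≈ 43 − j23 Ω

Z_L = Z_0·(1 + Γ)/(1 − Γ) = 50·(0.987 − j0.25)/(1.01 + j0.25)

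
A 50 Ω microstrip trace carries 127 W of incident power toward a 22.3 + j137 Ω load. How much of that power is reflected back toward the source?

P_reflected ≈ 103 W

|Γ| = |(-27.7 + j137)/(72.3 + j137)| = 0.902
|Γ|² = 0.814
P_refl = |Γ|²·P_inc = 103 W, P_del = (1 − |Γ|²)·P_inc = 23.6 W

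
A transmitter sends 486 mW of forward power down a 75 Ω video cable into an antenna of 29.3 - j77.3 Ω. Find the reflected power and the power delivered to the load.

P_reflected ≈ 233 mW; P_delivered ≈ 253 mW

|Γ| = |(-45.7 − j77.3)/(104.3 − j77.3)| = 0.692
|Γ|² = 0.478
P_refl = |Γ|²·P_inc = 233 mW, P_del = (1 − |Γ|²)·P_inc = 253 mW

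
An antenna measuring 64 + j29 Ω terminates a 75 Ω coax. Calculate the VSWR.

VSWR ≈ 1.56

Γ = (Z_L − Z_0)/(Z_L + Z_0) = (-11 + j29)/(139 + j29)
|Γ| = 31/142 = 0.218
VSWR = (1 + |Γ|)/(1 − |Γ|) = 1.22/0.782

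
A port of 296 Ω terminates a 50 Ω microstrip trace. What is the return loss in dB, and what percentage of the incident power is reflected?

Γ = (296 − 50)/(296 + 50) = 0.711
RL = −20·log₁₀(0.711) = 2.96 dB
P_refl/P_inc = |Γ|² = 0.505

RL ≈ 2.96 dB; 50.5% of incident power reflected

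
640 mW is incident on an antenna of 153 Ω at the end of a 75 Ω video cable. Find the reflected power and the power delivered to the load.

P_reflected ≈ 74.9 mW; P_delivered ≈ 565 mW

Γ = (153 − 75)/(153 + 75) = 0.342
|Γ|² = 0.117
P_refl = |Γ|²·P_inc = 74.9 mW, P_del = (1 − |Γ|²)·P_inc = 565 mW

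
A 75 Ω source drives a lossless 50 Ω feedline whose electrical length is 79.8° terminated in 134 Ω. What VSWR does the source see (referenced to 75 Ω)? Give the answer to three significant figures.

tan(βl) = 5.56
Z_in = Z_0·(Z_L + jZ_0·tanβl)/(Z_0 + jZ_L·tanβl) = 19.2 − j7.71 Ω
Γ_s = (Z_in − Z_s)/(Z_in + Z_s) = (-55.8 − j7.71)/(94.2 − j7.71), |Γ_s| = 0.596
VSWR = (1 + |Γ_s|)/(1 − |Γ_s|)

VSWR ≈ 3.96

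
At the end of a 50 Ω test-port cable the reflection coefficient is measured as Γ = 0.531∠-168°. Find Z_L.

Z_L = Z_0·(1 + Γ)/(1 − Γ) = 50·(0.481 − j0.11)/(1.52 + j0.11)

Z_L ≈ 15.5 − j4.76 Ω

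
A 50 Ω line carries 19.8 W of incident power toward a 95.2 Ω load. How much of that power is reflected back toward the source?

P_reflected ≈ 1.92 W

Γ = (95.2 − 50)/(95.2 + 50) = 0.311
|Γ|² = 0.0969
P_refl = |Γ|²·P_inc = 1.92 W, P_del = (1 − |Γ|²)·P_inc = 17.9 W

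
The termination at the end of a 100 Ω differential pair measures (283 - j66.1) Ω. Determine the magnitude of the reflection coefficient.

|Γ| ≈ 0.501

Γ = (Z_L − Z_0)/(Z_L + Z_0) = (183 − j66.1)/(383 − j66.1)
|Γ| = 195/389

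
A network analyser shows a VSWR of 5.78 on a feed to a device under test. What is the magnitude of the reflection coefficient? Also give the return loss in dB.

|Γ| ≈ 0.705; return loss ≈ 3.04 dB

|Γ| = (S − 1)/(S + 1) = (5.78 − 1)/(5.78 + 1) = 4.78/6.78
RL = −20·log₁₀|Γ| = −20·log₁₀(0.705)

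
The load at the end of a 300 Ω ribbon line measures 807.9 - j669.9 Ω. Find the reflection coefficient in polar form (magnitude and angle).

Γ ≈ 0.649 ∠ -21.7°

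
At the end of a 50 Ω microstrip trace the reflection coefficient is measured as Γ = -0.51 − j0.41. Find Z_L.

Z_L ≈ 11.7 − j16.7 Ω

Z_L = Z_0·(1 + Γ)/(1 − Γ) = 50·(0.49 − j0.41)/(1.51 + j0.41)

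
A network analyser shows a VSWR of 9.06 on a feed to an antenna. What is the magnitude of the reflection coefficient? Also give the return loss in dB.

|Γ| ≈ 0.801; return loss ≈ 1.93 dB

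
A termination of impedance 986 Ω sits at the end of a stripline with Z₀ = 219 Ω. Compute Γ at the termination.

Γ = 0.637

Γ = (Z_L − Z_0)/(Z_L + Z_0) = (986 − 219)/(986 + 219) = 767/1205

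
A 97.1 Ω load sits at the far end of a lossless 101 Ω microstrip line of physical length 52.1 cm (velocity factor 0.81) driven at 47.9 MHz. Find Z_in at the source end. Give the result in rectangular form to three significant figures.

Z_in ≈ 99.8 + j3.78 Ω

λ = v/f = 0.81·c / 47.9 MHz = 5.07 m
βl = 2π·l/λ = 2π × 0.103 = 37°
tan(βl) = tan(37°) = 0.753
Z_in = Z_0·(Z_L + jZ_0·tanβl)/(Z_0 + jZ_L·tanβl)
     = 101·(97.1 + j76)/(101 + j73.1)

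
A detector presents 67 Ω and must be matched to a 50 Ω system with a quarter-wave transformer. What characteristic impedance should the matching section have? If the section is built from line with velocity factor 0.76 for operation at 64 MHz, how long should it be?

Z_qwt = √(Z_0·R_L) = √(50 × 67) = √3350
λ = 0.76·c/f = 3.56 m, so l = λ/4 = 0.891 m

Z_qwt ≈ 57.9 Ω; length ≈ 89.1 cm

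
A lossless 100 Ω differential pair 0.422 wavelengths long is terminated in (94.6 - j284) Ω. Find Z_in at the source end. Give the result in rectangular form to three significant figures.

βl = 2π × 0.422 = 152°
tan(βl) = tan(152°) = -0.534
Z_in = Z_0·(Z_L + jZ_0·tanβl)/(Z_0 + jZ_L·tanβl)
     = 100·(94.6 − j337)/(-51.5 − j50.5)

Z_in ≈ 234 + j426 Ω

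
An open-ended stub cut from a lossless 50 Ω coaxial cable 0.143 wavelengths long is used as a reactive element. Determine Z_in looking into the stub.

βl = 2π × 0.143 = 51.5°
tan(βl) = 1.26
For an open-ended stub, Z_in = −jZ_0·cot(βl) = −jZ_0/tan(βl)

Z_in ≈ −j39.8 Ω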